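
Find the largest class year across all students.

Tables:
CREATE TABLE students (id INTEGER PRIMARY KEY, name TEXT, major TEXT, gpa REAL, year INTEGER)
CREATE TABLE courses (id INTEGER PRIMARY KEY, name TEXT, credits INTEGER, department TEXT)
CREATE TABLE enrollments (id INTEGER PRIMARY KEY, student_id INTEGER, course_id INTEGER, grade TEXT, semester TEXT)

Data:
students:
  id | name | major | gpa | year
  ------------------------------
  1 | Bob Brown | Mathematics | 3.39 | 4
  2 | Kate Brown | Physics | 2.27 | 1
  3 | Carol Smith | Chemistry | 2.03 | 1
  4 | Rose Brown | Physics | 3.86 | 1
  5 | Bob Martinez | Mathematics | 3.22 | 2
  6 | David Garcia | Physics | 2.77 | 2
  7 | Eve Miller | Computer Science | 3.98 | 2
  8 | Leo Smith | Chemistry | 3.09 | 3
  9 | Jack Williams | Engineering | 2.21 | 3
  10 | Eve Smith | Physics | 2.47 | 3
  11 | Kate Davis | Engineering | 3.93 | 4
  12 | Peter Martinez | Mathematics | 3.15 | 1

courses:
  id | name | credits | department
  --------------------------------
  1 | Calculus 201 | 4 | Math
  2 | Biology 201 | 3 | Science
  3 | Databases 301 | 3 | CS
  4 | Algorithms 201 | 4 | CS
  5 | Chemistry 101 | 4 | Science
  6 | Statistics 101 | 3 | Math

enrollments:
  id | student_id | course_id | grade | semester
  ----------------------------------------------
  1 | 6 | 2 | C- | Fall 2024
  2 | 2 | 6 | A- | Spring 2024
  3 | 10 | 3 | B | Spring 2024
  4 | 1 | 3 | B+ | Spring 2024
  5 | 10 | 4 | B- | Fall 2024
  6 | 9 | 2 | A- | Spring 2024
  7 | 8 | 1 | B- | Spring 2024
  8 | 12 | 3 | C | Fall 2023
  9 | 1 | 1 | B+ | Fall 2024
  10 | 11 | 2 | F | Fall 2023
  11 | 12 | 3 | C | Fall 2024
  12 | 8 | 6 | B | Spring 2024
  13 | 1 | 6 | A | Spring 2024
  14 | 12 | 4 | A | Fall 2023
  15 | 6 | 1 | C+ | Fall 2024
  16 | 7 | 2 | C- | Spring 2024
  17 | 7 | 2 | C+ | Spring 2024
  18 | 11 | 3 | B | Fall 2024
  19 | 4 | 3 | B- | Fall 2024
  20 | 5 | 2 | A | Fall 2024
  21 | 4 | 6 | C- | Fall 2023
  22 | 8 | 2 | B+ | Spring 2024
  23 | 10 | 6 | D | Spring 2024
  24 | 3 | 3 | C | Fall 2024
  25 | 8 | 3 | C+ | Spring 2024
SELECT MAX(year) FROM students

Execution result:
4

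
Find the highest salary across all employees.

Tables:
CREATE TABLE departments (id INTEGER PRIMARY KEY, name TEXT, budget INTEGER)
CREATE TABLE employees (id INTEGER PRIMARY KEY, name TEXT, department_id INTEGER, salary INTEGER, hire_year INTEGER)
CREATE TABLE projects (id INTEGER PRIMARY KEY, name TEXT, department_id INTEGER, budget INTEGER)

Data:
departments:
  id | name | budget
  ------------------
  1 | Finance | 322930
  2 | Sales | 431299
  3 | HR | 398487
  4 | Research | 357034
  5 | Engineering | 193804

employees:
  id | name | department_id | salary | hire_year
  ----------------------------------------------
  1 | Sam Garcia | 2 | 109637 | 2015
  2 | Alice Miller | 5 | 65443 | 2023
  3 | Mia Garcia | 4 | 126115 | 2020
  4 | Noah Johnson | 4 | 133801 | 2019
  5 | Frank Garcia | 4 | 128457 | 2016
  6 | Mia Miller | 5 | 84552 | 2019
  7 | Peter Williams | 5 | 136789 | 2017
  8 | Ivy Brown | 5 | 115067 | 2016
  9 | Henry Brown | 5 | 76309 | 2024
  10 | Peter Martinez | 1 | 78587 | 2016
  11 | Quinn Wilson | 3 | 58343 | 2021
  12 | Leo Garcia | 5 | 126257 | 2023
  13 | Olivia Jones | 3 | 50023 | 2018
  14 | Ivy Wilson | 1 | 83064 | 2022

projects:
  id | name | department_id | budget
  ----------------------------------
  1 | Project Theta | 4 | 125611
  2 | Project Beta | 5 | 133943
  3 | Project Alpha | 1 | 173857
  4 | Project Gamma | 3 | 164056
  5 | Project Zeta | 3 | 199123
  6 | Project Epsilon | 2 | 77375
SELECT MAX(salary) FROM employees

Execution result:
136789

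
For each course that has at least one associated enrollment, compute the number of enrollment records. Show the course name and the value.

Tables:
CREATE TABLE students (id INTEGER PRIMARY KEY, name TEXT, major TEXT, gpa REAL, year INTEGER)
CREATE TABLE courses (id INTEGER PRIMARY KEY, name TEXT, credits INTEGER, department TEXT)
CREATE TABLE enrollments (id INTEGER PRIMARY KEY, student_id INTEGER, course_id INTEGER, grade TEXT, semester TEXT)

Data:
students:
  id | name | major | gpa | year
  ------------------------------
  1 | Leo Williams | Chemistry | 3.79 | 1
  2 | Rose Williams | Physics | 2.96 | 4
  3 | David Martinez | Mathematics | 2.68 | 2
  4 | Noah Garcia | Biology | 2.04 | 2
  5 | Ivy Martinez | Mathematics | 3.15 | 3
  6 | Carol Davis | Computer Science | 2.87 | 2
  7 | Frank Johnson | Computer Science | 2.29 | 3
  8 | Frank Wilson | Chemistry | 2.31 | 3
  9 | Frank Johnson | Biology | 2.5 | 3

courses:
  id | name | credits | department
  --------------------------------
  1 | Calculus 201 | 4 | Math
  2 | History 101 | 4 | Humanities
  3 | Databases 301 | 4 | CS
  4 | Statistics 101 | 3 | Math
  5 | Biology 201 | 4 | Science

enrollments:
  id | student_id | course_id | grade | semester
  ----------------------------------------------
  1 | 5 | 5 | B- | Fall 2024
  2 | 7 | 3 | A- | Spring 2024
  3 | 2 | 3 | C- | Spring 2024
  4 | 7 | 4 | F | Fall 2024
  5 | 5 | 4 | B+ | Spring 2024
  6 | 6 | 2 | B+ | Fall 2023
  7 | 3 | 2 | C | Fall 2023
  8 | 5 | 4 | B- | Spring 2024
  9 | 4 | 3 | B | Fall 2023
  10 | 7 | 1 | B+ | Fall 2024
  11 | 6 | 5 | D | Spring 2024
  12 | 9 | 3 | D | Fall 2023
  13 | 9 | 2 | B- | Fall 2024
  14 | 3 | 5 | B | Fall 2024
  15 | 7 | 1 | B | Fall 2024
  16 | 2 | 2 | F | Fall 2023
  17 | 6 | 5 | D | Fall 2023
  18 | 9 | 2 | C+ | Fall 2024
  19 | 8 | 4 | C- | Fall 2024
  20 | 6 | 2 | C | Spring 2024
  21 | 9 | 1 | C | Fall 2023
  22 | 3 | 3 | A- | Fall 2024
SELECT p.name, COUNT(*) AS n FROM enrollments c JOIN courses p ON c.course_id = p.id GROUP BY p.id, p.name

Execution result:
name | n
Calculus 201 | 3
History 101 | 6
Databases 301 | 5
Statistics 101 | 4
Biology 201 | 4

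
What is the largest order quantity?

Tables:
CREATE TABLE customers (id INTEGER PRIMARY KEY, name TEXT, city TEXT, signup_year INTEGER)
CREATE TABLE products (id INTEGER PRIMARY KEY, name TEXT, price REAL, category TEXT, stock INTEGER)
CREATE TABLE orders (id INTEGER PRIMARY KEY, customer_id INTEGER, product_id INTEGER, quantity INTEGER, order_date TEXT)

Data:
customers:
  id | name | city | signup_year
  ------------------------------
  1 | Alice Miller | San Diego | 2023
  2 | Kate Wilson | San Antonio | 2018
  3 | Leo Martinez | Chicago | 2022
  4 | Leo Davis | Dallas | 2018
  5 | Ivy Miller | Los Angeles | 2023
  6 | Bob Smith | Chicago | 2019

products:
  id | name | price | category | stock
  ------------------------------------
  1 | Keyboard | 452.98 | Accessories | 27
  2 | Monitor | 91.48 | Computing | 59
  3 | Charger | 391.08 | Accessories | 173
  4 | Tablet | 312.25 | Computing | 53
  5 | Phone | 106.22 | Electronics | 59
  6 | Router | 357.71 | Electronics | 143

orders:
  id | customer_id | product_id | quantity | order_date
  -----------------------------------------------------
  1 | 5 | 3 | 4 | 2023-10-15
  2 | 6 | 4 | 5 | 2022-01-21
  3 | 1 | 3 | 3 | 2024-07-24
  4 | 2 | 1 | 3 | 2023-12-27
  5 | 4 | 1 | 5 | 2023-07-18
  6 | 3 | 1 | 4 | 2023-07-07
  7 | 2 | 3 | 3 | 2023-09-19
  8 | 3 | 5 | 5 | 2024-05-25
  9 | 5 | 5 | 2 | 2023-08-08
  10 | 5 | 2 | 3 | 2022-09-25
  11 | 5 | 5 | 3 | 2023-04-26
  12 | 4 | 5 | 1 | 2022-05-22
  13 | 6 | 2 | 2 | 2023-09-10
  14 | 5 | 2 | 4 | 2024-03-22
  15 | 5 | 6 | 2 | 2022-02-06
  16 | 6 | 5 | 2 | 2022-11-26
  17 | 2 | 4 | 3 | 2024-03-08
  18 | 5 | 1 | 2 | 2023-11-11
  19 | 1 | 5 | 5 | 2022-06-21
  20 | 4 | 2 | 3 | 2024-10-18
SELECT MAX(quantity) FROM orders

Execution result:
5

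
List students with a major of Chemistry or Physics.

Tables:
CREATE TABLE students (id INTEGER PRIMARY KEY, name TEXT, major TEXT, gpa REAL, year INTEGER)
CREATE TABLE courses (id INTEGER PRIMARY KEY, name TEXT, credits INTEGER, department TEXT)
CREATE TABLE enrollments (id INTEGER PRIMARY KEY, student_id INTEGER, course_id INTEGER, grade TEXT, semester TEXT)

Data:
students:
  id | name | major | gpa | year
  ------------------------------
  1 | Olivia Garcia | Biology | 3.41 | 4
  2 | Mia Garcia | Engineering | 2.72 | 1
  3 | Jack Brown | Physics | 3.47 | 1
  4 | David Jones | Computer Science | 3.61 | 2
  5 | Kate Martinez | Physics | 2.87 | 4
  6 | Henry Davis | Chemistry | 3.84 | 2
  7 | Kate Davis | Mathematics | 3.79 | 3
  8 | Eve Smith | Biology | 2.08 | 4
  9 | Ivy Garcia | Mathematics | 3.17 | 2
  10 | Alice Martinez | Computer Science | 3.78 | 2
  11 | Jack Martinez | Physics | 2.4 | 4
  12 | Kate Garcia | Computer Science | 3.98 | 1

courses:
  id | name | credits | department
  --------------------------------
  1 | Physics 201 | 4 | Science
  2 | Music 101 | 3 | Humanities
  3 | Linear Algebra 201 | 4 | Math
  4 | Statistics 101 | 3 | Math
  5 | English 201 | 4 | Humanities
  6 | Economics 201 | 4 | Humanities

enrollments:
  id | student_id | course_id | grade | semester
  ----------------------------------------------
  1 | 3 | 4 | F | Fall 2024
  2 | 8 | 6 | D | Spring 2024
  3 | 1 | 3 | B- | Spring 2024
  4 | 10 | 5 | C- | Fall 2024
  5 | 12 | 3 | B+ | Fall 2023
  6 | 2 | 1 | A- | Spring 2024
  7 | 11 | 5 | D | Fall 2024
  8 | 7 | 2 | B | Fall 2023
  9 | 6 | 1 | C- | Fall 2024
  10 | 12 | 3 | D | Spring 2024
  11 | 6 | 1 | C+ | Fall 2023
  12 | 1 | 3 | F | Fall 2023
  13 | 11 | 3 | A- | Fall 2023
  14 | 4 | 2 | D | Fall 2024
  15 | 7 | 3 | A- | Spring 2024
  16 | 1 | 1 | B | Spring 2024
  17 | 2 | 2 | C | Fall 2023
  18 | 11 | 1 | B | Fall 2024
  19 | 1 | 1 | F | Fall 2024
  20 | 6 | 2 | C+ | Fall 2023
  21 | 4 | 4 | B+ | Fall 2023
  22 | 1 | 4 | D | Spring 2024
SELECT name, major FROM students WHERE major IN ('Chemistry', 'Physics')

Execution result:
name | major
Jack Brown | Physics
Kate Martinez | Physics
Henry Davis | Chemistry
Jack Martinez | Physics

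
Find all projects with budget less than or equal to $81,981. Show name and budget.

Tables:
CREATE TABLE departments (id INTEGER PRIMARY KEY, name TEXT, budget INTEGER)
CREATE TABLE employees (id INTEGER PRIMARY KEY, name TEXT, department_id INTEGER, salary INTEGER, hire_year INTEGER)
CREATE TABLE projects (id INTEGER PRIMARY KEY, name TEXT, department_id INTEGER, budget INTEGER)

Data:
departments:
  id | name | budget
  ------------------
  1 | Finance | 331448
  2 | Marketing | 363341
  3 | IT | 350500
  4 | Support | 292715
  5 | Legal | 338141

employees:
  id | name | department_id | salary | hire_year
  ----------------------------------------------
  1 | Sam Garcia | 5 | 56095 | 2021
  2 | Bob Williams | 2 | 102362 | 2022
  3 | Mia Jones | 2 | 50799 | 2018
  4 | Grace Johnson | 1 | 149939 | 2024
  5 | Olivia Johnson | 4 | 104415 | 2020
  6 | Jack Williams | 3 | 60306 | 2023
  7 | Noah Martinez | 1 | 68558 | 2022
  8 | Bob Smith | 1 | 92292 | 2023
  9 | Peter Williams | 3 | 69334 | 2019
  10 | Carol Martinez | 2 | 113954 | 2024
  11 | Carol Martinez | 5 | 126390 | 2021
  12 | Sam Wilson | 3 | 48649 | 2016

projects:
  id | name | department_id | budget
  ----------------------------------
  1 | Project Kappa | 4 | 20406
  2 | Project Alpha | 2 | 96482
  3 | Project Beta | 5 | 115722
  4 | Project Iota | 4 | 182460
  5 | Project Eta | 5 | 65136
SELECT name, budget FROM projects WHERE budget <= 81981

Execution result:
name | budget
Project Kappa | 20406
Project Eta | 65136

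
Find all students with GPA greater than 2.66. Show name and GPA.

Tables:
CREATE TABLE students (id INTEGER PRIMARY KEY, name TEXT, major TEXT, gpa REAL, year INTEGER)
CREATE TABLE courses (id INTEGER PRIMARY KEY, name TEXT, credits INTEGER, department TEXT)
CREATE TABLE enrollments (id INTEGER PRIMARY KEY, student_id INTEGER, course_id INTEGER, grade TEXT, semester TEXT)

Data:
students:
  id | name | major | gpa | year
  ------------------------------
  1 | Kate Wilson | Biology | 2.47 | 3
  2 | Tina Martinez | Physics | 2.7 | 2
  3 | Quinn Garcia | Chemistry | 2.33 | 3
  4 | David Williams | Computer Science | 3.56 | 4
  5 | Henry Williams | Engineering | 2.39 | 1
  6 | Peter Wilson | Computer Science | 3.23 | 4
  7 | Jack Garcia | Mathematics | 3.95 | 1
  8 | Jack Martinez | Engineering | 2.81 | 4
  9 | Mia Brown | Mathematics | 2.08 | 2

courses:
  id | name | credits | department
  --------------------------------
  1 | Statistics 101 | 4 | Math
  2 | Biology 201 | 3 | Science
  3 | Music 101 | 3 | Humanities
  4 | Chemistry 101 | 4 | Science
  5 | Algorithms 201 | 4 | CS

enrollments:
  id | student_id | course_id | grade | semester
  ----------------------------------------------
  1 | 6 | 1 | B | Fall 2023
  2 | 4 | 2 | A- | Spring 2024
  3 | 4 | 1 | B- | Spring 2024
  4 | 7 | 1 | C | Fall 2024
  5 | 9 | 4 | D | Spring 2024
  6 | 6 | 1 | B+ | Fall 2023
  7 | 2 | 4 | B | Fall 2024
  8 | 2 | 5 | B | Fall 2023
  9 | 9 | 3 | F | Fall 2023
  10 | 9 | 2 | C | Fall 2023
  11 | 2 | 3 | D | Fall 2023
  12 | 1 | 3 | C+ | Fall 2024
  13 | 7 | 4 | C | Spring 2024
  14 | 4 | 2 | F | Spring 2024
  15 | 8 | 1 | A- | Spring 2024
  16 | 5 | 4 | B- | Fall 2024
SELECT name, gpa FROM students WHERE gpa > 2.66

Execution result:
name | gpa
Tina Martinez | 2.70
David Williams | 3.56
Peter Wilson | 3.23
Jack Garcia | 3.95
Jack Martinez | 2.81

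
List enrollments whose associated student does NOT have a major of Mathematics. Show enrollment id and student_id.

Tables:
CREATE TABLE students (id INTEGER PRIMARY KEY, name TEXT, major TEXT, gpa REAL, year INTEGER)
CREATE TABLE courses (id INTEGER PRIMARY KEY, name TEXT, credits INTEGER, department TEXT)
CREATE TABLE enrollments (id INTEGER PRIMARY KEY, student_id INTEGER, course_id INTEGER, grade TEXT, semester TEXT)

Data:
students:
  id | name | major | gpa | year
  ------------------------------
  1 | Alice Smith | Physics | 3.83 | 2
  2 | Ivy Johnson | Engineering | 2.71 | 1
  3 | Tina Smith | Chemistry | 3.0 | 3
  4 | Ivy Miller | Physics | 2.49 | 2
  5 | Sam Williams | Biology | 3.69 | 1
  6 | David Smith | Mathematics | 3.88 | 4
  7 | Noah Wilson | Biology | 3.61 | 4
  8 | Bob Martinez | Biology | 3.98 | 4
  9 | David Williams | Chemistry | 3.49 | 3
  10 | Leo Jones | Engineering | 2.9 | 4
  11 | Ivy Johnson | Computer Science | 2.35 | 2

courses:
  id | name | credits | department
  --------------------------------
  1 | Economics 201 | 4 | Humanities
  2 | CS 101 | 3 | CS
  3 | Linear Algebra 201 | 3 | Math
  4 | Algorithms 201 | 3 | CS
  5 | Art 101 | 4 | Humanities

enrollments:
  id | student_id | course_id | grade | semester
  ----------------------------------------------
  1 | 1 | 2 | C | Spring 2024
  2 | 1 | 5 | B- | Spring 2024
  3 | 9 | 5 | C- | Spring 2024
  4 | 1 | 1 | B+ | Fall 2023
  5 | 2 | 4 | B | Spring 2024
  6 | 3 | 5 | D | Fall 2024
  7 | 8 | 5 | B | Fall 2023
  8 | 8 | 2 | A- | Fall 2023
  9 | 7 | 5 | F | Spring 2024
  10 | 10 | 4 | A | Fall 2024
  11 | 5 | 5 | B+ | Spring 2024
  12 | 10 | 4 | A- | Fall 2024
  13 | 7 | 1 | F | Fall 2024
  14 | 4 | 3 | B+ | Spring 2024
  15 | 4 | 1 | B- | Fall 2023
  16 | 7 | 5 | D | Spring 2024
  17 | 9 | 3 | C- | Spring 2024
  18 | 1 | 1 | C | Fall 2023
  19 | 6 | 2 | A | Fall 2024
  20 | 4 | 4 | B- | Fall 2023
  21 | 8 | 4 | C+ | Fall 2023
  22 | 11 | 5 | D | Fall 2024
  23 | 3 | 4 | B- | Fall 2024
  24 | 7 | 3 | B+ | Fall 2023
SELECT id, student_id FROM enrollments WHERE student_id NOT IN (SELECT id FROM students WHERE major = 'Mathematics')

Execution result:
id | student_id
1 | 1
2 | 1
3 | 9
4 | 1
5 | 2
6 | 3
7 | 8
8 | 8
9 | 7
10 | 10
11 | 5
12 | 10
13 | 7
14 | 4
15 | 4
16 | 7
17 | 9
18 | 1
20 | 4
21 | 8
22 | 11
23 | 3
24 | 7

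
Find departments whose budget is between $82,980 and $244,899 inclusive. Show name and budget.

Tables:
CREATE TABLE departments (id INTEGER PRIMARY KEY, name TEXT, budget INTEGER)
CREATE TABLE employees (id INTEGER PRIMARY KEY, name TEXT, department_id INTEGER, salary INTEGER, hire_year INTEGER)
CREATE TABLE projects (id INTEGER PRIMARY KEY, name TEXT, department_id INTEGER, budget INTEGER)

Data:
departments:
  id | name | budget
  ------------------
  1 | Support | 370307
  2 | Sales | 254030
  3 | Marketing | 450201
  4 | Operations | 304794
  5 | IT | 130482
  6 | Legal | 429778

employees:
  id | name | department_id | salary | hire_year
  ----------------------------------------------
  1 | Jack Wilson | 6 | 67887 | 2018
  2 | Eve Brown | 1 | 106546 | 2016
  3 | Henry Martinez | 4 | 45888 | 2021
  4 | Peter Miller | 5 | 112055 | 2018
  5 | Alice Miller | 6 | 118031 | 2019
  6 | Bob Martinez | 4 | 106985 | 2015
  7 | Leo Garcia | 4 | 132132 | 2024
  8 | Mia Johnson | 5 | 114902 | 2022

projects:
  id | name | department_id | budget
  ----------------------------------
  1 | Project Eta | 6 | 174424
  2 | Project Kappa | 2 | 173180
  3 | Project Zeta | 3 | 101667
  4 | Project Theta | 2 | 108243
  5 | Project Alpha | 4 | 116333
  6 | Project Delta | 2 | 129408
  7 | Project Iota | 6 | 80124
SELECT name, budget FROM departments WHERE budget BETWEEN 82980 AND 244899

Execution result:
name | budget
IT | 130482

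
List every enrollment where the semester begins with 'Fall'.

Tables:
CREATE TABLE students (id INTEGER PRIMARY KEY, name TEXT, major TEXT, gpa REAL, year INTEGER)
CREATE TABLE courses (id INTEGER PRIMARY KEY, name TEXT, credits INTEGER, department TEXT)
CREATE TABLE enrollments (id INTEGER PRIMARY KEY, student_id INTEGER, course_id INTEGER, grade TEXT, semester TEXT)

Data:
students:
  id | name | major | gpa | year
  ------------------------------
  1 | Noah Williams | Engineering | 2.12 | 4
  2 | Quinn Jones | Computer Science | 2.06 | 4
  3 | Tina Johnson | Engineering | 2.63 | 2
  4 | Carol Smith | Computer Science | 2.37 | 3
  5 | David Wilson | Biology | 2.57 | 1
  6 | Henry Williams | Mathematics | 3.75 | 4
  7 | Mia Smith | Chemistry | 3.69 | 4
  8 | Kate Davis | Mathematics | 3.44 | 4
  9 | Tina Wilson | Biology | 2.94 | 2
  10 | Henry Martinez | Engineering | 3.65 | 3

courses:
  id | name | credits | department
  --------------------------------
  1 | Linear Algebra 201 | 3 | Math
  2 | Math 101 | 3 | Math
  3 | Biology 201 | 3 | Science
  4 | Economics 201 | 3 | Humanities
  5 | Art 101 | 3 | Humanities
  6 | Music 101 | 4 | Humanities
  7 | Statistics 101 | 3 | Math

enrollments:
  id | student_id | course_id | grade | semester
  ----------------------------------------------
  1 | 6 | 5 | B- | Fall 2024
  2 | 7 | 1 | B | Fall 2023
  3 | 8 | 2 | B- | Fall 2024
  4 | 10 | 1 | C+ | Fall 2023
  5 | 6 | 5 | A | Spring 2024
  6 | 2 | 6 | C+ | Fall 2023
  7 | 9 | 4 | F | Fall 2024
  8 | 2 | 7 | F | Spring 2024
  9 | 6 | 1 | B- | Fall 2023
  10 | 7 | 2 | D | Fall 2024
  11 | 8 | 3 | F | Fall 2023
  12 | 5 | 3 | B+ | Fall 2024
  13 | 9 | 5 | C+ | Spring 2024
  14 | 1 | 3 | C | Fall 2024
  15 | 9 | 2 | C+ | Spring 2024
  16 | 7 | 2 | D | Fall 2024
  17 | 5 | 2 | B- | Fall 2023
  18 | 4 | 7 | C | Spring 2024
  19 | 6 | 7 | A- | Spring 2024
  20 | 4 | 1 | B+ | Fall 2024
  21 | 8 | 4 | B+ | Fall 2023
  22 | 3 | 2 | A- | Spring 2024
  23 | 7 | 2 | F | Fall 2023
SELECT id, semester FROM enrollments WHERE semester LIKE 'Fall%'

Execution result:
id | semester
1 | Fall 2024
2 | Fall 2023
3 | Fall 2024
4 | Fall 2023
6 | Fall 2023
7 | Fall 2024
9 | Fall 2023
10 | Fall 2024
11 | Fall 2023
12 | Fall 2024
14 | Fall 2024
16 | Fall 2024
17 | Fall 2023
20 | Fall 2024
21 | Fall 2023
23 | Fall 2023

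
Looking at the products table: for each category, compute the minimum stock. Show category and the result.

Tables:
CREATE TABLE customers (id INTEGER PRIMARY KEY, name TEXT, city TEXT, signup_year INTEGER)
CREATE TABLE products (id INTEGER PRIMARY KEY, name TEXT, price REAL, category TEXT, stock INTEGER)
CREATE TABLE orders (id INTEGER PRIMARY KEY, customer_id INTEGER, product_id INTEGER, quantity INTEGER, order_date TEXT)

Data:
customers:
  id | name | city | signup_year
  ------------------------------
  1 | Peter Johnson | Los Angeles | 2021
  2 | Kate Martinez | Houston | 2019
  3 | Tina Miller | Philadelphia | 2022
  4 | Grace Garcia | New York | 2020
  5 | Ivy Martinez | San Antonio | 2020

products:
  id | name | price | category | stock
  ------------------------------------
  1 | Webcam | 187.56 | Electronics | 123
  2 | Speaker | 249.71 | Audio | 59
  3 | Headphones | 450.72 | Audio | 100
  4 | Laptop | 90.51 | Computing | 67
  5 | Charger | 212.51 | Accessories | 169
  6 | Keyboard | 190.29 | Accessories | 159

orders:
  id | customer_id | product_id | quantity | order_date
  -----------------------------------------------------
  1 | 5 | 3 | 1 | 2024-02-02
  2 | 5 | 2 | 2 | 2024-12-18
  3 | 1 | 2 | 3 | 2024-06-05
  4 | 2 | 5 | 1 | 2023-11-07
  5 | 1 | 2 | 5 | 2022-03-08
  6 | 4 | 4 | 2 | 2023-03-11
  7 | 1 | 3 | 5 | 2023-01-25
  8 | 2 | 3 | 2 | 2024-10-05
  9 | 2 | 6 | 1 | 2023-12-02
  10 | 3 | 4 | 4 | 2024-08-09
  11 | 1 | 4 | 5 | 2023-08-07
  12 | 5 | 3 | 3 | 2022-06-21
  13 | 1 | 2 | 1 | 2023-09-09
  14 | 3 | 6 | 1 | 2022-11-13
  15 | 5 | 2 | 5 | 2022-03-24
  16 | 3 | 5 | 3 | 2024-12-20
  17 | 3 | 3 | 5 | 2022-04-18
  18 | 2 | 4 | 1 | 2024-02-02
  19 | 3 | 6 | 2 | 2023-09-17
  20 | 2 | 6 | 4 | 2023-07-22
SELECT category, MIN(stock) AS min_stock FROM products GROUP BY category

Execution result:
category | min_stock
Accessories | 159
Audio | 59
Computing | 67
Electronics | 123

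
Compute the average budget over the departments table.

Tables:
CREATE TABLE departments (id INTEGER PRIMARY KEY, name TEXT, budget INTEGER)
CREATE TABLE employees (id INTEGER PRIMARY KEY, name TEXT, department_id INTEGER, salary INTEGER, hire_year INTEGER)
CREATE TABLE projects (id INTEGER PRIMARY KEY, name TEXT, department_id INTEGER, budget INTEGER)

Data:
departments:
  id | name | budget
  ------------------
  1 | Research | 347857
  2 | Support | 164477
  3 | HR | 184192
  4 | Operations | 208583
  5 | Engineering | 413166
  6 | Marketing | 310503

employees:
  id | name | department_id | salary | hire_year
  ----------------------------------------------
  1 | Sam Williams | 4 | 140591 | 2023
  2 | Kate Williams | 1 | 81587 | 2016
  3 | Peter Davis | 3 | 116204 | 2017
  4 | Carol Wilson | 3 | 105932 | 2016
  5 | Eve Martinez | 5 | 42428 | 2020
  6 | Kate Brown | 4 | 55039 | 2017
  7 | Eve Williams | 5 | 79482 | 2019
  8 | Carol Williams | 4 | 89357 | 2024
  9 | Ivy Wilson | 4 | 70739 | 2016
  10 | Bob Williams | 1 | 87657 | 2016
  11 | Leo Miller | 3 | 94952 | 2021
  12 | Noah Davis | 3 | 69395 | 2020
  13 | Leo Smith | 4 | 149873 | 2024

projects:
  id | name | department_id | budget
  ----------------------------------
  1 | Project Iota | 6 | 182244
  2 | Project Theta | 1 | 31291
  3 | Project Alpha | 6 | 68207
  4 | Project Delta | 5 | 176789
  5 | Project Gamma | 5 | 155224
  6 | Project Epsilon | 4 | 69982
SELECT AVG(budget) FROM departments

Execution result:
271463.00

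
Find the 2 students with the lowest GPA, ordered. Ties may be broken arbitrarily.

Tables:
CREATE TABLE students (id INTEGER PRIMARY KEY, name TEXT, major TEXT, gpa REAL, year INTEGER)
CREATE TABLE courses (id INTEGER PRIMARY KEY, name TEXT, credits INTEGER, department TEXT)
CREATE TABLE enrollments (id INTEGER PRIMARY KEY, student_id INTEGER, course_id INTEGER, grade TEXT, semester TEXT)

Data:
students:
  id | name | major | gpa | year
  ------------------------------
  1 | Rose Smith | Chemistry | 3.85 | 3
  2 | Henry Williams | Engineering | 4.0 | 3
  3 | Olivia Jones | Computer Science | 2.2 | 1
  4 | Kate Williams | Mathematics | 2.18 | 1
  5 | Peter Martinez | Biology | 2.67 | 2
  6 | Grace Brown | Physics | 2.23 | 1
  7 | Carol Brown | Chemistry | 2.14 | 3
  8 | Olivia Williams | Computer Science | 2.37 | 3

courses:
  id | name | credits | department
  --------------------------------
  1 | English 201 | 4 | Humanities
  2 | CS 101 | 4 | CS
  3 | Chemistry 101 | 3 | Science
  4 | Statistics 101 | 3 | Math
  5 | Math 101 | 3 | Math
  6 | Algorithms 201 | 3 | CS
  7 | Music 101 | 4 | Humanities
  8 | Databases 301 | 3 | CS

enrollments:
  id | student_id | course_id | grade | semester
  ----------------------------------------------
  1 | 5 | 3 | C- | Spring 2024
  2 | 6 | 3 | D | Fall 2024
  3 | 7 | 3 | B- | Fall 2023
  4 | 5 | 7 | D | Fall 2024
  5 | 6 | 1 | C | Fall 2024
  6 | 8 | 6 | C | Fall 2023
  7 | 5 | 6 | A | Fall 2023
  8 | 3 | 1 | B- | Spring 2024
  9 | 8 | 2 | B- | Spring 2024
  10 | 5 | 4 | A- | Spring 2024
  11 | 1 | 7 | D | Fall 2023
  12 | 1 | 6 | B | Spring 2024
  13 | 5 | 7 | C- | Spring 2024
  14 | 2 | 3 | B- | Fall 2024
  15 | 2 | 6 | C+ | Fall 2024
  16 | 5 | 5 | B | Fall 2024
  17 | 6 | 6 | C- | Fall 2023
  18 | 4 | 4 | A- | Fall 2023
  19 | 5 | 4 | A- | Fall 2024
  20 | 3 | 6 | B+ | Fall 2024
SELECT name, gpa FROM students ORDER BY gpa ASC LIMIT 2

Execution result:
name | gpa
Carol Brown | 2.14
Kate Williams | 2.18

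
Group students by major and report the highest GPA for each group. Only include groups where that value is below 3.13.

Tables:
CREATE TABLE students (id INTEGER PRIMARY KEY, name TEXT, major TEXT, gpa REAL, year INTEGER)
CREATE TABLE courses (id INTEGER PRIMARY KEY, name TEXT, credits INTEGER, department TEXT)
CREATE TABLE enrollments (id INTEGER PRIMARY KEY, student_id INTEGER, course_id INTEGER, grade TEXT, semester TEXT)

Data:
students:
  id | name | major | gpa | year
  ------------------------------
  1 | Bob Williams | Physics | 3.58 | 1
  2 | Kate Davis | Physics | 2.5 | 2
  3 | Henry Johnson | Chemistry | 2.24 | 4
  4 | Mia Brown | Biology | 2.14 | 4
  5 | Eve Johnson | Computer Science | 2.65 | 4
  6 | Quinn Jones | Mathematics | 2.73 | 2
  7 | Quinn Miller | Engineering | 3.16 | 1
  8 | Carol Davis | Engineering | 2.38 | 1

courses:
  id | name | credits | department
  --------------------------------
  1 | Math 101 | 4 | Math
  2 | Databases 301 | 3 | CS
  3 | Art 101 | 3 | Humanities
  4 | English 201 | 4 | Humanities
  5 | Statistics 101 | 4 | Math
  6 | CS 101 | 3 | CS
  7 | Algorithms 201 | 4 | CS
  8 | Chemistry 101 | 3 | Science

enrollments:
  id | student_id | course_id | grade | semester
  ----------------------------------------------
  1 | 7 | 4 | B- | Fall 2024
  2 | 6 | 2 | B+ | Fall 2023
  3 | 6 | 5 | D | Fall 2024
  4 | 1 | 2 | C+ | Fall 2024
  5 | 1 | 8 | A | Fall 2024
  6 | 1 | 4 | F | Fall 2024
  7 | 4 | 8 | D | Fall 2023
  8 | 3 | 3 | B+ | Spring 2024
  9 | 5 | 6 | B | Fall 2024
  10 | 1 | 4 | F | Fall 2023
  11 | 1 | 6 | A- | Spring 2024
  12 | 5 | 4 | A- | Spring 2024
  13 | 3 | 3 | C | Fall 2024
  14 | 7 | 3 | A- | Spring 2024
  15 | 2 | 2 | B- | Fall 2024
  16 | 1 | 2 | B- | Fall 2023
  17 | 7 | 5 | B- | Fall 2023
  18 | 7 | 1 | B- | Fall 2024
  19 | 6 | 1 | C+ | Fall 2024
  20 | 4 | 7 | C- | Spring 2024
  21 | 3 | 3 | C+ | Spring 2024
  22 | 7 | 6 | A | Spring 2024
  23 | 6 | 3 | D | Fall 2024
SELECT major, MAX(gpa) AS max_gpa FROM students GROUP BY major HAVING MAX(gpa) < 3.13

Execution result:
major | max_gpa
Biology | 2.14
Chemistry | 2.24
Computer Science | 2.65
Mathematics | 2.73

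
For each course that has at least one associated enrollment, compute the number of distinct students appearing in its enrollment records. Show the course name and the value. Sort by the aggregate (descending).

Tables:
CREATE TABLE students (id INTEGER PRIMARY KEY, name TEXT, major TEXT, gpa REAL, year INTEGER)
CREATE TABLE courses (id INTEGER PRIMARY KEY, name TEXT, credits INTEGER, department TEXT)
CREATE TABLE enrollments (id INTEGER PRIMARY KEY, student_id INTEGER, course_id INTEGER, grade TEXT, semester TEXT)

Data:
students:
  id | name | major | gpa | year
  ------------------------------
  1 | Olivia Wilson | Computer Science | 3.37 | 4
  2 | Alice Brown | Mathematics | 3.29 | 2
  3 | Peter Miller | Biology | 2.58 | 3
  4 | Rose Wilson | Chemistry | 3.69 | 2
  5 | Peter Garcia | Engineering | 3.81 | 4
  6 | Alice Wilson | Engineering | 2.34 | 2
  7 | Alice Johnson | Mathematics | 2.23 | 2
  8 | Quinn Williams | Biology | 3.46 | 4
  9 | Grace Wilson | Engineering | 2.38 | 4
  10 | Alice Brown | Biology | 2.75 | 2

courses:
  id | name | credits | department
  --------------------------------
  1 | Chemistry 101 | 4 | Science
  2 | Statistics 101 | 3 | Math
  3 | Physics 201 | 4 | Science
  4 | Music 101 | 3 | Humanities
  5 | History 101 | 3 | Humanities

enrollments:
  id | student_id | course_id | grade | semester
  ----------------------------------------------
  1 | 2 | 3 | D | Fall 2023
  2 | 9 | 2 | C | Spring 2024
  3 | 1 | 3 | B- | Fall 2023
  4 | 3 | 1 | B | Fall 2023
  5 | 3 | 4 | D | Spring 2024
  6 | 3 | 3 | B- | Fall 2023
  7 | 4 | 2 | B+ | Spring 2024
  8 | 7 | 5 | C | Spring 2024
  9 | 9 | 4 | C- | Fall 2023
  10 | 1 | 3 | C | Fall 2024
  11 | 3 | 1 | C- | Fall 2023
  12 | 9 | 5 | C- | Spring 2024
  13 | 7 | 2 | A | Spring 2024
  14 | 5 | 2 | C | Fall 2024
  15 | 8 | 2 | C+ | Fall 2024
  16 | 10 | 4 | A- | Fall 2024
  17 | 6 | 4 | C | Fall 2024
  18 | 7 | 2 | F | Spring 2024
SELECT p.name, COUNT(DISTINCT c.student_id) AS distinct_student_count FROM enrollments c JOIN courses p ON c.course_id = p.id GROUP BY p.id, p.name ORDER BY distinct_student_count DESC

Execution result:
name | distinct_student_count
Statistics 101 | 5
Music 101 | 4
Physics 201 | 3
History 101 | 2
Chemistry 101 | 1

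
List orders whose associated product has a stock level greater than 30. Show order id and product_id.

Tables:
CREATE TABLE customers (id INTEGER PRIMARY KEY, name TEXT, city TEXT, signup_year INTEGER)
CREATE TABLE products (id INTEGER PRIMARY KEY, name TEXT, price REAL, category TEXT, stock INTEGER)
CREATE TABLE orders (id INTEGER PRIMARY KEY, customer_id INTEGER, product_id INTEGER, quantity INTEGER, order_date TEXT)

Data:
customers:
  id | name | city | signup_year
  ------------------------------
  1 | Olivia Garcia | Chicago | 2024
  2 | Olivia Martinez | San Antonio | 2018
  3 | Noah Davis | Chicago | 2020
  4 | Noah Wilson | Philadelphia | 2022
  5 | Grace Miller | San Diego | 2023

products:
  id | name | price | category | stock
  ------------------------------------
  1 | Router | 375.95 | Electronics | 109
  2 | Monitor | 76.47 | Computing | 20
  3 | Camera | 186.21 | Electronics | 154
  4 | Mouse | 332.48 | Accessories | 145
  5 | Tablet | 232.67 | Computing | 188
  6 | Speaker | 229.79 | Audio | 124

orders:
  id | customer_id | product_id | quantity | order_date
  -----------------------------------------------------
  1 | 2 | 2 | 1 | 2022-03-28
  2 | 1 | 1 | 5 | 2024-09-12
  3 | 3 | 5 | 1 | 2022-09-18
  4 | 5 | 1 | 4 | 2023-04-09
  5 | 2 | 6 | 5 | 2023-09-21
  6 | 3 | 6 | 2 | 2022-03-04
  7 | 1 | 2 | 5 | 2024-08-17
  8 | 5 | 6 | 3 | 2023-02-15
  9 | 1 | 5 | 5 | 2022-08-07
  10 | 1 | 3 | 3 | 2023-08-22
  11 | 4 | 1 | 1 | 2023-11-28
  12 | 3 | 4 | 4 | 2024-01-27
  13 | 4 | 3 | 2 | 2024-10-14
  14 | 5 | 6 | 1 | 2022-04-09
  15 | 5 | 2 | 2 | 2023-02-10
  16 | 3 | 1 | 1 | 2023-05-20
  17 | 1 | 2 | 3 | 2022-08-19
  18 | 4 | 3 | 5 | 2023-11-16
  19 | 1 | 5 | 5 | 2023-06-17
SELECT id, product_id FROM orders WHERE product_id IN (SELECT id FROM products WHERE stock > 30)

Execution result:
id | product_id
2 | 1
3 | 5
4 | 1
5 | 6
6 | 6
8 | 6
9 | 5
10 | 3
11 | 1
12 | 4
13 | 3
14 | 6
16 | 1
18 | 3
19 | 5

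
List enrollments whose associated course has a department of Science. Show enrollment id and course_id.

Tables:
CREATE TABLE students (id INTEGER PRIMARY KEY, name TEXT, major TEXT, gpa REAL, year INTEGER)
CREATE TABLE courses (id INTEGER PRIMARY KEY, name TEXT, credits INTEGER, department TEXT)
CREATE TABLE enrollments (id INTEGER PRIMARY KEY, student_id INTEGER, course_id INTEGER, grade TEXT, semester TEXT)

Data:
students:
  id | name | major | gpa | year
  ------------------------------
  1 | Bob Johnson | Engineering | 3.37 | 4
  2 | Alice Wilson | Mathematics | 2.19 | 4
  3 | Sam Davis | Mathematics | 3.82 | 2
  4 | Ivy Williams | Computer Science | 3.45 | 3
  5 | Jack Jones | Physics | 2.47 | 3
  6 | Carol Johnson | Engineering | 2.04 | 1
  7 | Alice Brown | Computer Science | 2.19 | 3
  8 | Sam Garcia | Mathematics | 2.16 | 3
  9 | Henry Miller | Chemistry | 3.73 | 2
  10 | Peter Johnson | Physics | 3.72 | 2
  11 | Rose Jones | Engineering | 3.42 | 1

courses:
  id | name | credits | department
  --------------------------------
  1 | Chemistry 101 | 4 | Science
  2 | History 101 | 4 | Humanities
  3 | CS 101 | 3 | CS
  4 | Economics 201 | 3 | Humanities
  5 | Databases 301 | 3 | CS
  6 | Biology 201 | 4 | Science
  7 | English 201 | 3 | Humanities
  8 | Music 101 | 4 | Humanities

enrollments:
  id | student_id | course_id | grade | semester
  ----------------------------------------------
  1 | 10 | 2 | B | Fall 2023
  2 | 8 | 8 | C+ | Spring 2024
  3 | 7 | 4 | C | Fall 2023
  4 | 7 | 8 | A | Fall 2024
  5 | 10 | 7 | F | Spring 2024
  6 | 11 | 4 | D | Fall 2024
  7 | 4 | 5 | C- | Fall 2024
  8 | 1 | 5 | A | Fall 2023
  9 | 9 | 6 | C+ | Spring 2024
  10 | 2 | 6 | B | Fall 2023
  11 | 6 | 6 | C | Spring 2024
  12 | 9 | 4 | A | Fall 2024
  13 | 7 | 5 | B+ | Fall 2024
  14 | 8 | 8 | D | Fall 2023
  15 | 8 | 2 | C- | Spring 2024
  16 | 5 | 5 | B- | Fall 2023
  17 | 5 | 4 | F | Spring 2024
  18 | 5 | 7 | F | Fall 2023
SELECT id, course_id FROM enrollments WHERE course_id IN (SELECT id FROM courses WHERE department = 'Science')

Execution result:
id | course_id
9 | 6
10 | 6
11 | 6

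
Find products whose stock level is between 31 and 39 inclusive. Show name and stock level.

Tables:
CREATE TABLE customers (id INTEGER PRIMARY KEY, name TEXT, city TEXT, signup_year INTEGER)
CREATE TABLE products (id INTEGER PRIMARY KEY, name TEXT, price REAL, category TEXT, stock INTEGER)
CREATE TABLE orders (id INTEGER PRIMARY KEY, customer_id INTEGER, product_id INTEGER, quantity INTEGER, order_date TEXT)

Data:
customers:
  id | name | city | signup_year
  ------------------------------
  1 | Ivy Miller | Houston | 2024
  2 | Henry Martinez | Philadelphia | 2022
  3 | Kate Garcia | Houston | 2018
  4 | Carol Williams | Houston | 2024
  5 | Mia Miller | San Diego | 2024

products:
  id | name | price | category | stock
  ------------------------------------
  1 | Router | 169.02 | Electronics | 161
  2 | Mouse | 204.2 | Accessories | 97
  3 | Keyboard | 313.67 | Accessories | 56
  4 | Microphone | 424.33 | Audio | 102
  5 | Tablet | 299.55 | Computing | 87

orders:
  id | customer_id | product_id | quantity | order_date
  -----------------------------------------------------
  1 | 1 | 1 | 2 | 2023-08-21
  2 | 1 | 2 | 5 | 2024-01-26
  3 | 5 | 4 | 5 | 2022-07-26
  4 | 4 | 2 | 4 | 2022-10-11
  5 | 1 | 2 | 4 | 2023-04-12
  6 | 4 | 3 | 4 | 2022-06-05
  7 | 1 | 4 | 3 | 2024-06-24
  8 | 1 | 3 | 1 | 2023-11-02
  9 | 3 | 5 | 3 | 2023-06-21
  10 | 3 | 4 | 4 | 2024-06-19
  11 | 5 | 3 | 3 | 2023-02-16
SELECT name, stock FROM products WHERE stock BETWEEN 31 AND 39

Execution result:
(no rows)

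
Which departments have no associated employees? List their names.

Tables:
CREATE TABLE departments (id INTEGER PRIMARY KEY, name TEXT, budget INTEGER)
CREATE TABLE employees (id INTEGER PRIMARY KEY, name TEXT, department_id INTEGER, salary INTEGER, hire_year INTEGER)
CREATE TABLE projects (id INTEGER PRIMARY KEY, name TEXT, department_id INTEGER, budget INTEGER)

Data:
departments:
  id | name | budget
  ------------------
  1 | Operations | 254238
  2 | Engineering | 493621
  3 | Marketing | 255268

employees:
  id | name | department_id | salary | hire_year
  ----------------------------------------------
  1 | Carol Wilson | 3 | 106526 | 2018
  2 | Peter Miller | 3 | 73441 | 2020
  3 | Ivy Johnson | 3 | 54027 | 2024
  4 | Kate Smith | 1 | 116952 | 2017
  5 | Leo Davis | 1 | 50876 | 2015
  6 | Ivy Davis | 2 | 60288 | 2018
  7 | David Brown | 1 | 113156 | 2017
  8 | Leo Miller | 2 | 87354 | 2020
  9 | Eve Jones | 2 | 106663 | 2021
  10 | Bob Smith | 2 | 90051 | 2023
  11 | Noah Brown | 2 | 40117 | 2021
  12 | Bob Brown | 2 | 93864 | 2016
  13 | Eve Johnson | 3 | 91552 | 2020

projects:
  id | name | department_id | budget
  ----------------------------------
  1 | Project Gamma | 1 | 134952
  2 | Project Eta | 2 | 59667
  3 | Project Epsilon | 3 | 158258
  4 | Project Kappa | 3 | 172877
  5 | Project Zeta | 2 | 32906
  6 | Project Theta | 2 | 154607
SELECT p.name FROM departments p LEFT JOIN employees c ON c.department_id = p.id WHERE c.id IS NULL

Execution result:
(no rows)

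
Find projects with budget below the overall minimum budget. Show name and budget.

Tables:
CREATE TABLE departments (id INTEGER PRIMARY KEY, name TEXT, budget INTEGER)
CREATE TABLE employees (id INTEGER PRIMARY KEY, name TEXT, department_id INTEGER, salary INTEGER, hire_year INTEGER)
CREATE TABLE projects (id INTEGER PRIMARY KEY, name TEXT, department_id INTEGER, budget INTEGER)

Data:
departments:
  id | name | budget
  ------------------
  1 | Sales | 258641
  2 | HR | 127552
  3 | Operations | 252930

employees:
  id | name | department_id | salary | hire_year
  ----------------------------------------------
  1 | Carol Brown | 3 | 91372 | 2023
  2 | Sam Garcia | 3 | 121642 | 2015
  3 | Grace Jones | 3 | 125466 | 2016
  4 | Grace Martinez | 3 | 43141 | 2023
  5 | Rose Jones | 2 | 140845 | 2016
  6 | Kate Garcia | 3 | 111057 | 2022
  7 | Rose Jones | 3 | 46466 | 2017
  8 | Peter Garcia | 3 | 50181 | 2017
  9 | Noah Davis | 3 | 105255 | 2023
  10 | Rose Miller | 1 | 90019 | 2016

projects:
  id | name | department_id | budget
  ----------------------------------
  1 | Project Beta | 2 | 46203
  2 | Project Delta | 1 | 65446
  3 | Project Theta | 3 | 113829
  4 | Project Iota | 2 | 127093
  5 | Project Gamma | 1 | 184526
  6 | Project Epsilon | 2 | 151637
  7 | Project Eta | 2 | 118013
SELECT name, budget FROM projects WHERE budget < (SELECT MIN(budget) FROM projects)

Execution result:
(no rows)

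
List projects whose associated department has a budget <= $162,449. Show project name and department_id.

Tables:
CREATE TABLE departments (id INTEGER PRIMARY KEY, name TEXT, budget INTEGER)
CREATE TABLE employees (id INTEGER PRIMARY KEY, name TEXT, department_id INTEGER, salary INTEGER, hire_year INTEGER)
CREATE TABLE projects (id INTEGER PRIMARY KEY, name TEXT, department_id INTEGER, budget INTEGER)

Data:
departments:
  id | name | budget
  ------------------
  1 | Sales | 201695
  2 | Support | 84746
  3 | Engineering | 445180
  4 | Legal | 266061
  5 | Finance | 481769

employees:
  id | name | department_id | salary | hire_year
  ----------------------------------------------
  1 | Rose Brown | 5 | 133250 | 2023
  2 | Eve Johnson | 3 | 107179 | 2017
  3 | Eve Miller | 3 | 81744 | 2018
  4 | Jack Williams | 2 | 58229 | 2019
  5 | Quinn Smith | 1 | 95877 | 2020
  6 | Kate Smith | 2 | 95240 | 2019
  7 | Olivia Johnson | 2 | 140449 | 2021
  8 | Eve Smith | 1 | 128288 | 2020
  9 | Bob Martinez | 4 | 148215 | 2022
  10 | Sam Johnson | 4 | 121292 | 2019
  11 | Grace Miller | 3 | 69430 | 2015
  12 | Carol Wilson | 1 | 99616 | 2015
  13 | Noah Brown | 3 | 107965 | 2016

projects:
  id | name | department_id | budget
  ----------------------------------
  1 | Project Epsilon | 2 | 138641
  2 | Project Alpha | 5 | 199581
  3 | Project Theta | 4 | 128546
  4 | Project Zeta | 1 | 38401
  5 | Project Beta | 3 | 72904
SELECT name, department_id FROM projects WHERE department_id IN (SELECT id FROM departments WHERE budget <= 162449)

Execution result:
name | department_id
Project Epsilon | 2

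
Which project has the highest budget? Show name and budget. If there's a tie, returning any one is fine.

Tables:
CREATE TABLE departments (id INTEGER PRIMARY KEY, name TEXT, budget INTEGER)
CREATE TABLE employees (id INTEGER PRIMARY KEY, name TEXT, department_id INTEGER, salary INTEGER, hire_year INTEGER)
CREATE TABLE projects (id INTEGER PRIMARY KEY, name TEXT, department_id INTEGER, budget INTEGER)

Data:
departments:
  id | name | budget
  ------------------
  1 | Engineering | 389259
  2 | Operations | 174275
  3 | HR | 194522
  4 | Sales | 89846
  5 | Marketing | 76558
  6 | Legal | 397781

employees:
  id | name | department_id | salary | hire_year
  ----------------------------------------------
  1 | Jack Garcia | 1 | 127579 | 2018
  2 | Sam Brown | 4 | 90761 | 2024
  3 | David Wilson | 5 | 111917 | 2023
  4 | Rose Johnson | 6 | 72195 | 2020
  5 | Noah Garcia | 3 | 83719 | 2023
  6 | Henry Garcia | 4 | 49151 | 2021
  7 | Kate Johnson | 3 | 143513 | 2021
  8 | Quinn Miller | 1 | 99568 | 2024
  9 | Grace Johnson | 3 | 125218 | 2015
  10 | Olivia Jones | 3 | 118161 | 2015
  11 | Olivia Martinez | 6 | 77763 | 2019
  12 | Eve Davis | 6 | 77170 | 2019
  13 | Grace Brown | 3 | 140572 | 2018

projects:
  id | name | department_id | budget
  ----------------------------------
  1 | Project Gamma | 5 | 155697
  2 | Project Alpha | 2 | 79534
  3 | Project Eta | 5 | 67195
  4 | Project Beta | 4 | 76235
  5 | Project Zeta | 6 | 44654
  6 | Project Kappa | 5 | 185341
SELECT name, budget FROM projects ORDER BY budget DESC LIMIT 1

Execution result:
name | budget
Project Kappa | 185341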